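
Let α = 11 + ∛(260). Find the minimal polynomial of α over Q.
m_α(x) = x^3 - 33x^2 + 363x - 1591

Set β = α - 11 = ∛(260), so β^3 = 260. Then (α - 11)^3 - 260 = 0, i.e. α is a root of g(x) = (x - 11)^3 - 260 = x^3 - 33x^2 + 363x - 1591. Since g(x) = h(x - 11) where h(x) = x^3 - 260, and h is irreducible over Q (because 260 is not a perfect cube, so h has no rational root, and a monic cubic with no rational root is irreducible), g is also irreducible (irreducibility is preserved under the substitution x → x - 11). Hence m_α(x) = x^3 - 33x^2 + 363x - 1591.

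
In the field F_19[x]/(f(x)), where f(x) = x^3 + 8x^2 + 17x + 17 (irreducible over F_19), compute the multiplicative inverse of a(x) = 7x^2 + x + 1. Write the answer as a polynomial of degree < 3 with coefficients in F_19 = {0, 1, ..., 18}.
a(x)^(-1) ≡ 17x^2 + 8x + 11 (mod f(x))

Since f is irreducible over F_19, F_19[x]/(f) is a field and a(x) ≠ 0 has an inverse. Apply the extended Euclidean algorithm to f(x) and a(x) in F_19[x]: f(x) = (11x + 5)·a(x) + (x + 12);  a(x) = (7x + 12)·(x + 12) + (9). The last nonzero remainder is the constant 9 = gcd(f, a) in F_19. Back-substituting through the division chain expresses 9 = s(x)·a(x) + t(x)·f(x) with s(x) ≡ x^2 + 15x + 4 (mod f), so (x^2 + 15x + 4)·a(x) ≡ 9 (mod f). Multiplying by 9^(-1) ≡ 17 in F_19 gives a(x)^(-1) ≡ 17·(x^2 + 15x + 4) ≡ 17x^2 + 8x + 11 (mod f). Check: (7x^2 + x + 1)·(17x^2 + 8x + 11) = 5x^4 + 16x^3 + 7x^2 + 11 ≡ 1 (mod x^3 + 8x^2 + 17x + 17).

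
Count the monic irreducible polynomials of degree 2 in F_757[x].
There are 286146 monic irreducible polynomials of degree 2 over F_757

Each element of F_{757^2} that lies in no proper subfield is a root of exactly one monic irreducible of degree 2 over F_757, and each such polynomial has 2 distinct roots in F_{757^2}. By Möbius inversion the count is N_757(2) = (1/2) Σ_{d|2} μ(2/d) · 757^d = (1/2)(μ(2)·757^1 + μ(1)·757^2) = 572292/2 = 286146.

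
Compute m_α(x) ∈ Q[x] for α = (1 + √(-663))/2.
m_α(x) = x^2 - x + 166

From 2α - 1 = √(-663), squaring gives (2α - 1)^2 = -663, i.e. 4α^2 - 4α + 1 = -663, so α^2 - α + (1 + 663)/4 = 0. Since -663 ≡ 1 (mod 4), (1 + 663)/4 = 166 ∈ Z. The polynomial x^2 - x + 166 has discriminant 1 - 4·(166) = -663, which is not a perfect square in Q (d = -663 is squarefree and ≠ 1), so x^2 - x + 166 is irreducible over Q. It is the minimal polynomial of α.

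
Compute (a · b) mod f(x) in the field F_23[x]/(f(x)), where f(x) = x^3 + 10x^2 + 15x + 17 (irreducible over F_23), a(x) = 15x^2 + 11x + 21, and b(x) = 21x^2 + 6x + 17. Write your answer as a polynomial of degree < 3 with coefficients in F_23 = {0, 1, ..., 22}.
a · b ≡ 16x^2 + 18x + 12 (mod f(x))

Multiply in F_23[x]: a(x)·b(x) = (15x^2 + 11x + 21)·(21x^2 + 6x + 17) = 16x^4 + 22x^3 + 3x^2 + 14x + 12. This has degree ≥ 3, so divide by f(x) over F_23: 16x^4 + 22x^3 + 3x^2 + 14x + 12 = (16x)·(x^3 + 10x^2 + 15x + 17) + (16x^2 + 18x + 12). Hence a·b ≡ 16x^2 + 18x + 12 (mod f). (F_23[x]/(f) is a field with 23^3 = 12167 elements since f is irreducible of degree 3.)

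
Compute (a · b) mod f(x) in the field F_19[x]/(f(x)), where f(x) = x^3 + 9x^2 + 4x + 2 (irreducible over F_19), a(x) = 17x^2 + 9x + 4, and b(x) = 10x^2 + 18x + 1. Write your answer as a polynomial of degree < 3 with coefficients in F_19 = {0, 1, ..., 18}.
a · b ≡ 17x^2 + 2x + 11 (mod f(x))

Multiply in F_19[x]: a(x)·b(x) = (17x^2 + 9x + 4)·(10x^2 + 18x + 1) = 18x^4 + 16x^3 + 10x^2 + 5x + 4. This has degree ≥ 3, so divide by f(x) over F_19: 18x^4 + 16x^3 + 10x^2 + 5x + 4 = (18x + 6)·(x^3 + 9x^2 + 4x + 2) + (17x^2 + 2x + 11). Hence a·b ≡ 17x^2 + 2x + 11 (mod f). (F_19[x]/(f) is a field with 19^3 = 6859 elements since f is irreducible of degree 3.)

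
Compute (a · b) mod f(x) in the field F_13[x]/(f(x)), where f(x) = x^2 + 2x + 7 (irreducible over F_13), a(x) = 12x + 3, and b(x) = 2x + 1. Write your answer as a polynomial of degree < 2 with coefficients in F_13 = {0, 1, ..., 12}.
a · b ≡ 9x + 4 (mod f(x))

Multiply in F_13[x]: a(x)·b(x) = (12x + 3)·(2x + 1) = 11x^2 + 5x + 3. This has degree ≥ 2, so divide by f(x) over F_13: 11x^2 + 5x + 3 = (11)·(x^2 + 2x + 7) + (9x + 4). Hence a·b ≡ 9x + 4 (mod f). (F_13[x]/(f) is a field with 13^2 = 169 elements since f is irreducible of degree 2.)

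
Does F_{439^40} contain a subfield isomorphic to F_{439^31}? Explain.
No: F_{439^31} is not a subfield of F_{439^40}

F_{p^m} embeds in F_{p^n} iff m | n. Here 31 ∤ 40 (since 40 = 1·31 + 9 with remainder 9 ≠ 0), so F_{439^31} is not a subfield of F_{439^40}. Equivalently: if it were, the tower law would give 31 = [F_{439^31}:F_439] dividing [F_{439^40}:F_439] = 40, contradiction.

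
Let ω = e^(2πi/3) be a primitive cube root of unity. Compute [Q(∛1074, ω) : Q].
[Q(∛1074, ω) : Q] = 6

[Q(∛1074):Q] = 3 (min poly x^3 - 1074, irreducible since 1074 is not a perfect cube). [Q(ω):Q] = 2 (min poly x^2 + x + 1). Since Q(∛1074) ⊂ R and ω ∉ R, we have ω ∉ Q(∛1074), so x^2 + x + 1 remains irreducible over Q(∛1074) and [Q(∛1074, ω) : Q(∛1074)] = 2. By the tower law, [Q(∛1074, ω) : Q] = 3 · 2 = 6. (In fact Q(∛1074, ω) is the splitting field of x^3 - 1074 over Q.)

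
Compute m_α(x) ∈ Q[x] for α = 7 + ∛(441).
m_α(x) = x^3 - 21x^2 + 147x - 784

Set β = α - 7 = ∛(441), so β^3 = 441. Then (α - 7)^3 - 441 = 0, i.e. α is a root of g(x) = (x - 7)^3 - 441 = x^3 - 21x^2 + 147x - 784. Since g(x) = h(x - 7) where h(x) = x^3 - 441, and h is irreducible over Q (because 441 is not a perfect cube, so h has no rational root, and a monic cubic with no rational root is irreducible), g is also irreducible (irreducibility is preserved under the substitution x → x - 7). Hence m_α(x) = x^3 - 21x^2 + 147x - 784.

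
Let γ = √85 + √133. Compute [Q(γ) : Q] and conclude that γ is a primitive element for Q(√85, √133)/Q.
[Q(γ) : Q] = 4 (equivalently, Q(γ) = Q(√85, √133))

Obviously Q(γ) ⊆ Q(√85, √133), and [Q(√85, √133):Q] = 4 (since 85, 133 are distinct squarefree integers > 1 with 11305 not a perfect square). To show equality we compute the minimal polynomial of γ. From γ = √85 + √133: γ^2 = 85 + 2√(11305) + 133 = 218 + 2√(11305), so γ^2 - 218 = 2√(11305); squaring, (γ^2 - 218)^2 = 4·11305, i.e. γ^4 - 436γ^2 + 47524 - 45220 = 0, i.e. γ^4 - 436γ^2 + 2304 = 0. So γ is a root of x^4 - 436x^2 + 2304. This polynomial is irreducible over Q: it has no rational root (each ±√85 ± √133 is irrational), and any factorization into two quadratics over Q would force √(11305) ∈ Q (pairing opposite roots) or √85, √133 ∈ Q (other pairings), all impossible. Hence [Q(γ):Q] = 4 = [Q(√85, √133):Q], so Q(γ) = Q(√85, √133).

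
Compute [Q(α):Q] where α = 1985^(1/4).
[Q(α):Q] = 4

α is a root of x^4 - 1985. By Eisenstein's criterion at the prime p = 5 (which divides the constant term 1985 but p^2 = 25 does not, since 1985 is squarefree), x^4 - 1985 is irreducible over Q. Hence [Q(α):Q] = 4.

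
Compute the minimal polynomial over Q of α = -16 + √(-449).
m_α(x) = x^2 + 32x + 705

From α + 16 = √(-449), squaring gives (α + 16)^2 = -449, i.e. α^2 + 32α + 256 = -449, so α^2 + 32α + 705 = 0. The discriminant of x^2 + 32x + 705 is (32)^2 - 4·(705) = 1024 - 2820 = -1796, and 4·(-449) is not a perfect square in Q since -449 is squarefree and ≠ 1. Hence x^2 + 32x + 705 is irreducible over Q and is the minimal polynomial of α.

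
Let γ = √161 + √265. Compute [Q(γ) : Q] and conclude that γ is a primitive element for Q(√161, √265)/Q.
[Q(γ) : Q] = 4 (equivalently, Q(γ) = Q(√161, √265))

Obviously Q(γ) ⊆ Q(√161, √265), and [Q(√161, √265):Q] = 4 (since 161, 265 are distinct squarefree integers > 1 with 42665 not a perfect square). To show equality we compute the minimal polynomial of γ. From γ = √161 + √265: γ^2 = 161 + 2√(42665) + 265 = 426 + 2√(42665), so γ^2 - 426 = 2√(42665); squaring, (γ^2 - 426)^2 = 4·42665, i.e. γ^4 - 852γ^2 + 181476 - 170660 = 0, i.e. γ^4 - 852γ^2 + 10816 = 0. So γ is a root of x^4 - 852x^2 + 10816. This polynomial is irreducible over Q: it has no rational root (each ±√161 ± √265 is irrational), and any factorization into two quadratics over Q would force √(42665) ∈ Q (pairing opposite roots) or √161, √265 ∈ Q (other pairings), all impossible. Hence [Q(γ):Q] = 4 = [Q(√161, √265):Q], so Q(γ) = Q(√161, √265).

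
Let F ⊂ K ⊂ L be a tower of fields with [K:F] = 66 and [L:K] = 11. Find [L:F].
[L:F] = 726

The tower law says that for any tower of field extensions F ⊂ K ⊂ L with finite degrees, [L:F] = [L:K] · [K:F]. Here this gives [L:F] = 11 · 66 = 726.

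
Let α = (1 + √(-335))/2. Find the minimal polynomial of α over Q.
m_α(x) = x^2 - x + 84

From 2α - 1 = √(-335), squaring gives (2α - 1)^2 = -335, i.e. 4α^2 - 4α + 1 = -335, so α^2 - α + (1 + 335)/4 = 0. Since -335 ≡ 1 (mod 4), (1 + 335)/4 = 84 ∈ Z. The polynomial x^2 - x + 84 has discriminant 1 - 4·(84) = -335, which is not a perfect square in Q (d = -335 is squarefree and ≠ 1), so x^2 - x + 84 is irreducible over Q. It is the minimal polynomial of α.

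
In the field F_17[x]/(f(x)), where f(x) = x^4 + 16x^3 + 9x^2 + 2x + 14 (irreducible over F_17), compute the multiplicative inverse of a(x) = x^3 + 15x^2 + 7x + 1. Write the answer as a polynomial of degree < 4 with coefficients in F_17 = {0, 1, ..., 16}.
a(x)^(-1) ≡ 6x^3 + 10x^2 (mod f(x))

Since f is irreducible over F_17, F_17[x]/(f) is a field and a(x) ≠ 0 has an inverse. Apply the extended Euclidean algorithm to f(x) and a(x) in F_17[x]: f(x) = (x + 1)·a(x) + (4x^2 + 11x + 13);  a(x) = (13x + 2)·(4x^2 + 11x + 13) + (3x + 9);  (4x^2 + 11x + 13) = (7x + 11)·(3x + 9) + (16). The last nonzero remainder is the constant 16 = gcd(f, a) in F_17. Back-substituting through the division chain expresses 16 = s(x)·a(x) + t(x)·f(x) with s(x) ≡ 11x^3 + 7x^2 (mod f), so (11x^3 + 7x^2)·a(x) ≡ 16 (mod f). Multiplying by 16^(-1) ≡ 16 in F_17 gives a(x)^(-1) ≡ 16·(11x^3 + 7x^2) ≡ 6x^3 + 10x^2 (mod f). Check: (x^3 + 15x^2 + 7x + 1)·(6x^3 + 10x^2) = 6x^6 + 15x^5 + 5x^4 + 8x^3 + 10x^2 ≡ 1 (mod x^4 + 16x^3 + 9x^2 + 2x + 14).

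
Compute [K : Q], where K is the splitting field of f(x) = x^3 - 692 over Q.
[K : Q] = 6

The roots of x^3 - 692 are ∛692, ω∛692, ω^2∛692 where ω = e^(2πi/3) is a primitive cube root of unity, so K = Q(∛692, ω). Now [Q(∛692):Q] = 3 (since 692 is not a perfect cube, x^3 - 692 is irreducible) and [Q(ω):Q] = 2. Both 2 and 3 divide [K:Q], and [K:Q] ≤ 3·2 = 6, so [K:Q] = 6. (Equivalently: Q(∛692) ⊂ R but ω ∉ R, so [K : Q(∛692)] = 2.)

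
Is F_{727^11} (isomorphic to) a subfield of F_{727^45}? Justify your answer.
No: F_{727^11} is not a subfield of F_{727^45}

F_{p^m} embeds in F_{p^n} iff m | n. Here 11 ∤ 45 (since 45 = 4·11 + 1 with remainder 1 ≠ 0), so F_{727^11} is not a subfield of F_{727^45}. Equivalently: if it were, the tower law would give 11 = [F_{727^11}:F_727] dividing [F_{727^45}:F_727] = 45, contradiction.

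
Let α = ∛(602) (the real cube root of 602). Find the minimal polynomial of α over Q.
m_α(x) = x^3 - 602

α satisfies α^3 = 602, so x^3 - 602 annihilates α. By the rational root test, a rational root p/q (in lowest terms) of x^3 - 602 would satisfy p^3 = 602 q^3, forcing q = 1 and p^3 = 602; but 602 is not a perfect cube, contradiction. A monic cubic over Q with no rational root is irreducible (any nontrivial factorization would include a linear factor). Hence x^3 - 602 is the minimal polynomial of α, and in particular [Q(α):Q] = 3.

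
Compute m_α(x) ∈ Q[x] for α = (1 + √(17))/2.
m_α(x) = x^2 - x - 4

From 2α - 1 = √(17), squaring gives (2α - 1)^2 = 17, i.e. 4α^2 - 4α + 1 = 17, so α^2 - α + (1 - 17)/4 = 0. Since 17 ≡ 1 (mod 4), (1 - 17)/4 = -4 ∈ Z. The polynomial x^2 - x - 4 has discriminant 1 - 4·(-4) = 17, which is not a perfect square in Q (d = 17 is squarefree and ≠ 1), so x^2 - x - 4 is irreducible over Q. It is the minimal polynomial of α.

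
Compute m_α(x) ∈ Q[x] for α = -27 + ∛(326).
m_α(x) = x^3 + 81x^2 + 2187x + 19357

Set β = α + 27 = ∛(326), so β^3 = 326. Then (α + 27)^3 - 326 = 0, i.e. α is a root of g(x) = (x + 27)^3 - 326 = x^3 + 81x^2 + 2187x + 19357. Since g(x) = h(x + 27) where h(x) = x^3 - 326, and h is irreducible over Q (because 326 is not a perfect cube, so h has no rational root, and a monic cubic with no rational root is irreducible), g is also irreducible (irreducibility is preserved under the substitution x → x + 27). Hence m_α(x) = x^3 + 81x^2 + 2187x + 19357.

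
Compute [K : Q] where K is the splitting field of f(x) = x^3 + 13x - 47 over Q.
[K : Q] = 6

By the rational root test, any rational root of the monic integer polynomial f(x) = x^3 + 13x - 47 must be an integer dividing the constant term -47, i.e. one of ±{1, 47}. Evaluating: f(1) = -33, f(-1) = -61, f(47) = 104387, f(-47) = -104481; none is 0, so f has no rational root and is therefore irreducible over Q (a cubic with no linear factor over a field is irreducible). For an irreducible cubic, the Galois group is A_3 or S_3 according as the discriminant disc(f) = -4a^3 - 27b^2 = -4·(13)^3 - 27·(-47)^2 = -68431 is or is not a square in Q. Here disc(f) = -68431 is not a perfect square in Q, so the Galois group of f over Q is not contained in A_3 and must be all of S_3. The splitting field has degree |S_3| = 6 over Q, so [K : Q] = 6.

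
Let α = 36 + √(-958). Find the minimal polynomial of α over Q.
m_α(x) = x^2 - 72x + 2254

From α - 36 = √(-958), squaring gives (α - 36)^2 = -958, i.e. α^2 - 72α + 1296 = -958, so α^2 - 72α + 2254 = 0. The discriminant of x^2 - 72x + 2254 is (-72)^2 - 4·(2254) = 5184 - 9016 = -3832, and 4·(-958) is not a perfect square in Q since -958 is squarefree and ≠ 1. Hence x^2 - 72x + 2254 is irreducible over Q and is the minimal polynomial of α.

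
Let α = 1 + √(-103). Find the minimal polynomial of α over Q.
m_α(x) = x^2 - 2x + 104

From α - 1 = √(-103), squaring gives (α - 1)^2 = -103, i.e. α^2 - 2α + 1 = -103, so α^2 - 2α + 104 = 0. The discriminant of x^2 - 2x + 104 is (-2)^2 - 4·(104) = 4 - 416 = -412, and 4·(-103) is not a perfect square in Q since -103 is squarefree and ≠ 1. Hence x^2 - 2x + 104 is irreducible over Q and is the minimal polynomial of α.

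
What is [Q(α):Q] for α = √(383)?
[Q(α):Q] = 2

[Q(α):Q] equals the degree of the minimal polynomial of α. Here α^2 = 383 and x^2 - 383 is irreducible (d = 383 is squarefree, ≠ 1, hence not a square), so deg(m_α) = 2. Thus [Q(α):Q] = 2.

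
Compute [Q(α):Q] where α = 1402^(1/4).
[Q(α):Q] = 4

α is a root of x^4 - 1402. By Eisenstein's criterion at the prime p = 2 (which divides the constant term 1402 but p^2 = 4 does not, since 1402 is squarefree), x^4 - 1402 is irreducible over Q. Hence [Q(α):Q] = 4.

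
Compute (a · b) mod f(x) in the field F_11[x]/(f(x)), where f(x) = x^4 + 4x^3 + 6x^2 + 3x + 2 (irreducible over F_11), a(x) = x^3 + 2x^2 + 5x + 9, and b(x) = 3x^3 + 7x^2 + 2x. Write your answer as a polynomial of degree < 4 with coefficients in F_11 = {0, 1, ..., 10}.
a · b ≡ 4x^3 + 10x^2 + 4 (mod f(x))

Multiply in F_11[x]: a(x)·b(x) = (x^3 + 2x^2 + 5x + 9)·(3x^3 + 7x^2 + 2x) = 3x^6 + 2x^5 + 9x^4 + 7x^2 + 7x. This has degree ≥ 4, so divide by f(x) over F_11: 3x^6 + 2x^5 + 9x^4 + 7x^2 + 7x = (3x^2 + x + 9)·(x^4 + 4x^3 + 6x^2 + 3x + 2) + (4x^3 + 10x^2 + 4). Hence a·b ≡ 4x^3 + 10x^2 + 4 (mod f). (F_11[x]/(f) is a field with 11^4 = 14641 elements since f is irreducible of degree 4.)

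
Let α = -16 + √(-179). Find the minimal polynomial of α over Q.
m_α(x) = x^2 + 32x + 435

From α + 16 = √(-179), squaring gives (α + 16)^2 = -179, i.e. α^2 + 32α + 256 = -179, so α^2 + 32α + 435 = 0. The discriminant of x^2 + 32x + 435 is (32)^2 - 4·(435) = 1024 - 1740 = -716, and 4·(-179) is not a perfect square in Q since -179 is squarefree and ≠ 1. Hence x^2 + 32x + 435 is irreducible over Q and is the minimal polynomial of α.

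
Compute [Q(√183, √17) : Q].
[Q(√183, √17) : Q] = 4

[Q(√183):Q] = 2 (min poly x^2 - 183, irreducible since 183 is squarefree > 1). For the top step, suppose √17 ∈ Q(√183), say √17 = c + d√183 with c, d ∈ Q. Squaring: 17 = c^2 + 183d^2 + 2cd√183. Since √183 ∉ Q this forces 2cd = 0. If d = 0 then √17 = c ∈ Q, contradicting 17 squarefree > 1. If c = 0 then 17 = 183d^2, so 183·17 = (183d)^2 is a perfect square in Q — but 183·17 = 3111 is not a perfect square (since 183 and 17 are distinct squarefree integers). Contradiction. Hence √17 ∉ Q(√183), so x^2 - 17 stays irreducible over Q(√183) and [Q(√183, √17) : Q(√183)] = 2. By the tower law, [Q(√183, √17) : Q] = 2 · 2 = 4.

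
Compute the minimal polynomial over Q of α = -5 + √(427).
m_α(x) = x^2 + 10x - 402

From α + 5 = √(427), squaring gives (α + 5)^2 = 427, i.e. α^2 + 10α + 25 = 427, so α^2 + 10α - 402 = 0. The discriminant of x^2 + 10x - 402 is (10)^2 - 4·(-402) = 100 + 1608 = 1708, and 4·(427) is not a perfect square in Q since 427 is squarefree and ≠ 1. Hence x^2 + 10x - 402 is irreducible over Q and is the minimal polynomial of α.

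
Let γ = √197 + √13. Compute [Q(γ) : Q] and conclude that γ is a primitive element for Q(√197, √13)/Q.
[Q(γ) : Q] = 4 (equivalently, Q(γ) = Q(√197, √13))

Obviously Q(γ) ⊆ Q(√197, √13), and [Q(√197, √13):Q] = 4 (since 197, 13 are distinct squarefree integers > 1 with 2561 not a perfect square). To show equality we compute the minimal polynomial of γ. From γ = √197 + √13: γ^2 = 197 + 2√(2561) + 13 = 210 + 2√(2561), so γ^2 - 210 = 2√(2561); squaring, (γ^2 - 210)^2 = 4·2561, i.e. γ^4 - 420γ^2 + 44100 - 10244 = 0, i.e. γ^4 - 420γ^2 + 33856 = 0. So γ is a root of x^4 - 420x^2 + 33856. This polynomial is irreducible over Q: it has no rational root (each ±√197 ± √13 is irrational), and any factorization into two quadratics over Q would force √(2561) ∈ Q (pairing opposite roots) or √197, √13 ∈ Q (other pairings), all impossible. Hence [Q(γ):Q] = 4 = [Q(√197, √13):Q], so Q(γ) = Q(√197, √13).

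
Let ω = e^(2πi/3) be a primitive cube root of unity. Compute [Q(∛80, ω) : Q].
[Q(∛80, ω) : Q] = 6

[Q(∛80):Q] = 3 (min poly x^3 - 80, irreducible since 80 is not a perfect cube). [Q(ω):Q] = 2 (min poly x^2 + x + 1). Since Q(∛80) ⊂ R and ω ∉ R, we have ω ∉ Q(∛80), so x^2 + x + 1 remains irreducible over Q(∛80) and [Q(∛80, ω) : Q(∛80)] = 2. By the tower law, [Q(∛80, ω) : Q] = 3 · 2 = 6. (In fact Q(∛80, ω) is the splitting field of x^3 - 80 over Q.)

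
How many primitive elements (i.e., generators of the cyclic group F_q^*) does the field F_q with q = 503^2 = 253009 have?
There are φ(253008) = 72000 primitive elements

F_q^* is cyclic of order q - 1 = 253008. A cyclic group of order m has exactly φ(m) generators. Here m = 253008 = 2^4 · 3^2 · 7 · 251, so the number of primitive elements is φ(253008) = 72000.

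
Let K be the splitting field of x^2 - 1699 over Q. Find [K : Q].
[K : Q] = 2

f(x) = x^2 - 1699 factors as (x - √1699)(x + √1699). The splitting field is K = Q(√1699). Since 1699 is squarefree and > 1, it is not a perfect square, so x^2 - 1699 is irreducible over Q and [Q(√1699) : Q] = 2. Hence [K : Q] = 2.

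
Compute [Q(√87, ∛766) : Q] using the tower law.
[Q(√87, ∛766) : Q] = 6

Let L = Q(√87, ∛766). Since Q(√87) ⊂ L and [Q(√87):Q] = 2, the tower law gives 2 | [L:Q]. Likewise Q(∛766) ⊂ L with [Q(∛766):Q] = 3 (because 766 is not a perfect cube), so 3 | [L:Q]. As gcd(2,3) = 1, [L:Q] is divisible by 6. Conversely L is generated over Q by √87 and ∛766, so [L:Q] ≤ 2·3 = 6. Therefore [Q(√87, ∛766) : Q] = 6.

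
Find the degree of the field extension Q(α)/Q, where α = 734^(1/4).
[Q(α):Q] = 4

α is a root of x^4 - 734. By Eisenstein's criterion at the prime p = 2 (which divides the constant term 734 but p^2 = 4 does not, since 734 is squarefree), x^4 - 734 is irreducible over Q. Hence [Q(α):Q] = 4.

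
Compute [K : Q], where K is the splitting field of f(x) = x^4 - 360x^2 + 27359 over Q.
[K : Q] = 4

Solving the quadratic in x^2: x^2 = (360 ± √(360^2 - 4·27359))/2 = (360 ± √20164)/2 = (360 ± 142)/2, giving x^2 = 251 or x^2 = 109. So f(x) = (x^2 - 251)(x^2 - 109) and the roots of f are ±√251, ±√109. Hence the splitting field is K = Q(√251, √109). Since 251 and 109 are distinct squarefree integers > 1, their product 27359 is not a perfect square, so √109 ∉ Q(√251). By the tower law [K:Q] = [Q(√251,√109):Q(√251)] · [Q(√251):Q] = 2 · 2 = 4.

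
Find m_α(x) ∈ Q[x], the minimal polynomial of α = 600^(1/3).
m_α(x) = x^3 - 600

α satisfies α^3 = 600, so x^3 - 600 annihilates α. By the rational root test, a rational root p/q (in lowest terms) of x^3 - 600 would satisfy p^3 = 600 q^3, forcing q = 1 and p^3 = 600; but 600 is not a perfect cube, contradiction. A monic cubic over Q with no rational root is irreducible (any nontrivial factorization would include a linear factor). Hence x^3 - 600 is the minimal polynomial of α, and in particular [Q(α):Q] = 3.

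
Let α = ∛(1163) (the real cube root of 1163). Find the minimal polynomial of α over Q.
m_α(x) = x^3 - 1163

α satisfies α^3 = 1163, so x^3 - 1163 annihilates α. By the rational root test, a rational root p/q (in lowest terms) of x^3 - 1163 would satisfy p^3 = 1163 q^3, forcing q = 1 and p^3 = 1163; but 1163 is not a perfect cube, contradiction. A monic cubic over Q with no rational root is irreducible (any nontrivial factorization would include a linear factor). Hence x^3 - 1163 is the minimal polynomial of α, and in particular [Q(α):Q] = 3.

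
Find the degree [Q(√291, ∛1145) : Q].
[Q(√291, ∛1145) : Q] = 6

Let L = Q(√291, ∛1145). Since Q(√291) ⊂ L and [Q(√291):Q] = 2, the tower law gives 2 | [L:Q]. Likewise Q(∛1145) ⊂ L with [Q(∛1145):Q] = 3 (because 1145 is not a perfect cube), so 3 | [L:Q]. As gcd(2,3) = 1, [L:Q] is divisible by 6. Conversely L is generated over Q by √291 and ∛1145, so [L:Q] ≤ 2·3 = 6. Therefore [Q(√291, ∛1145) : Q] = 6.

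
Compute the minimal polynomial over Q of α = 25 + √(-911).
m_α(x) = x^2 - 50x + 1536

From α - 25 = √(-911), squaring gives (α - 25)^2 = -911, i.e. α^2 - 50α + 625 = -911, so α^2 - 50α + 1536 = 0. The discriminant of x^2 - 50x + 1536 is (-50)^2 - 4·(1536) = 2500 - 6144 = -3644, and 4·(-911) is not a perfect square in Q since -911 is squarefree and ≠ 1. Hence x^2 - 50x + 1536 is irreducible over Q and is the minimal polynomial of α.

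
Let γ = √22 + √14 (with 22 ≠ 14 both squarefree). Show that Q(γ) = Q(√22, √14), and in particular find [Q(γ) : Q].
[Q(γ) : Q] = 4 (equivalently, Q(γ) = Q(√22, √14))

Obviously Q(γ) ⊆ Q(√22, √14), and [Q(√22, √14):Q] = 4 (since 22, 14 are distinct squarefree integers > 1 with 308 not a perfect square). To show equality we compute the minimal polynomial of γ. From γ = √22 + √14: γ^2 = 22 + 2√(308) + 14 = 36 + 2√(308), so γ^2 - 36 = 2√(308); squaring, (γ^2 - 36)^2 = 4·308, i.e. γ^4 - 72γ^2 + 1296 - 1232 = 0, i.e. γ^4 - 72γ^2 + 64 = 0. So γ is a root of x^4 - 72x^2 + 64. This polynomial is irreducible over Q: it has no rational root (each ±√22 ± √14 is irrational), and any factorization into two quadratics over Q would force √(308) ∈ Q (pairing opposite roots) or √22, √14 ∈ Q (other pairings), all impossible. Hence [Q(γ):Q] = 4 = [Q(√22, √14):Q], so Q(γ) = Q(√22, √14).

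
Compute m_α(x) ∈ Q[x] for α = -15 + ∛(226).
m_α(x) = x^3 + 45x^2 + 675x + 3149

Set β = α + 15 = ∛(226), so β^3 = 226. Then (α + 15)^3 - 226 = 0, i.e. α is a root of g(x) = (x + 15)^3 - 226 = x^3 + 45x^2 + 675x + 3149. Since g(x) = h(x + 15) where h(x) = x^3 - 226, and h is irreducible over Q (because 226 is not a perfect cube, so h has no rational root, and a monic cubic with no rational root is irreducible), g is also irreducible (irreducibility is preserved under the substitution x → x + 15). Hence m_α(x) = x^3 + 45x^2 + 675x + 3149.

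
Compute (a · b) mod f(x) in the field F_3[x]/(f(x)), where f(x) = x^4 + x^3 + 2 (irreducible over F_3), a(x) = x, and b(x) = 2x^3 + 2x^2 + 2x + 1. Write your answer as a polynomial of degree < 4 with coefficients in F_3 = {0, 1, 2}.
a · b ≡ 2x^2 + x + 2 (mod f(x))

Multiply in F_3[x]: a(x)·b(x) = (x)·(2x^3 + 2x^2 + 2x + 1) = 2x^4 + 2x^3 + 2x^2 + x. This has degree ≥ 4, so divide by f(x) over F_3: 2x^4 + 2x^3 + 2x^2 + x = (2)·(x^4 + x^3 + 2) + (2x^2 + x + 2). Hence a·b ≡ 2x^2 + x + 2 (mod f). (F_3[x]/(f) is a field with 3^4 = 81 elements since f is irreducible of degree 4.)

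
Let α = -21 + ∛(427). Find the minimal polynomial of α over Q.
m_α(x) = x^3 + 63x^2 + 1323x + 8834

Set β = α + 21 = ∛(427), so β^3 = 427. Then (α + 21)^3 - 427 = 0, i.e. α is a root of g(x) = (x + 21)^3 - 427 = x^3 + 63x^2 + 1323x + 8834. Since g(x) = h(x + 21) where h(x) = x^3 - 427, and h is irreducible over Q (because 427 is not a perfect cube, so h has no rational root, and a monic cubic with no rational root is irreducible), g is also irreducible (irreducibility is preserved under the substitution x → x + 21). Hence m_α(x) = x^3 + 63x^2 + 1323x + 8834.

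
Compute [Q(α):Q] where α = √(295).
[Q(α):Q] = 2

[Q(α):Q] equals the degree of the minimal polynomial of α. Here α^2 = 295 and x^2 - 295 is irreducible (d = 295 is squarefree, ≠ 1, hence not a square), so deg(m_α) = 2. Thus [Q(α):Q] = 2.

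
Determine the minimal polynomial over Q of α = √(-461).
m_α(x) = x^2 + 461

α satisfies α^2 + 461 = 0, so x^2 + 461 annihilates α. Since d = -461 is squarefree and ≠ 1, it is not a perfect square in Q, so x^2 + 461 has no rational root and is therefore irreducible over Q (a degree-2 polynomial over a field is irreducible iff it has no root). Hence m_α(x) = x^2 + 461.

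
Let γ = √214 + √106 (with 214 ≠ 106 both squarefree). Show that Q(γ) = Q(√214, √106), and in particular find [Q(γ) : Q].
[Q(γ) : Q] = 4 (equivalently, Q(γ) = Q(√214, √106))

Obviously Q(γ) ⊆ Q(√214, √106), and [Q(√214, √106):Q] = 4 (since 214, 106 are distinct squarefree integers > 1 with 22684 not a perfect square). To show equality we compute the minimal polynomial of γ. From γ = √214 + √106: γ^2 = 214 + 2√(22684) + 106 = 320 + 2√(22684), so γ^2 - 320 = 2√(22684); squaring, (γ^2 - 320)^2 = 4·22684, i.e. γ^4 - 640γ^2 + 102400 - 90736 = 0, i.e. γ^4 - 640γ^2 + 11664 = 0. So γ is a root of x^4 - 640x^2 + 11664. This polynomial is irreducible over Q: it has no rational root (each ±√214 ± √106 is irrational), and any factorization into two quadratics over Q would force √(22684) ∈ Q (pairing opposite roots) or √214, √106 ∈ Q (other pairings), all impossible. Hence [Q(γ):Q] = 4 = [Q(√214, √106):Q], so Q(γ) = Q(√214, √106).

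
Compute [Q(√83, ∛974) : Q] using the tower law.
[Q(√83, ∛974) : Q] = 6

Let L = Q(√83, ∛974). Since Q(√83) ⊂ L and [Q(√83):Q] = 2, the tower law gives 2 | [L:Q]. Likewise Q(∛974) ⊂ L with [Q(∛974):Q] = 3 (because 974 is not a perfect cube), so 3 | [L:Q]. As gcd(2,3) = 1, [L:Q] is divisible by 6. Conversely L is generated over Q by √83 and ∛974, so [L:Q] ≤ 2·3 = 6. Therefore [Q(√83, ∛974) : Q] = 6.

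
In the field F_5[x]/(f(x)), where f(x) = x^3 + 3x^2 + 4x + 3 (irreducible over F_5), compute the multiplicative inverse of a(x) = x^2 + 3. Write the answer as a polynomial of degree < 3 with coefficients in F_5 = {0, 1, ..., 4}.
a(x)^(-1) ≡ 4x^2 + x + 1 (mod f(x))

Since f is irreducible over F_5, F_5[x]/(f) is a field and a(x) ≠ 0 has an inverse. Apply the extended Euclidean algorithm to f(x) and a(x) in F_5[x]: f(x) = (x + 3)·a(x) + (x + 4);  a(x) = (x + 1)·(x + 4) + (4). The last nonzero remainder is the constant 4 = gcd(f, a) in F_5. Back-substituting through the division chain expresses 4 = s(x)·a(x) + t(x)·f(x) with s(x) ≡ x^2 + 4x + 4 (mod f), so (x^2 + 4x + 4)·a(x) ≡ 4 (mod f). Multiplying by 4^(-1) ≡ 4 in F_5 gives a(x)^(-1) ≡ 4·(x^2 + 4x + 4) ≡ 4x^2 + x + 1 (mod f). Check: (x^2 + 3)·(4x^2 + x + 1) = 4x^4 + x^3 + 3x^2 + 3x + 3 ≡ 1 (mod x^3 + 3x^2 + 4x + 3).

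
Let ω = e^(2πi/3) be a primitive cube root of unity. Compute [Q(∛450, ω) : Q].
[Q(∛450, ω) : Q] = 6

[Q(∛450):Q] = 3 (min poly x^3 - 450, irreducible since 450 is not a perfect cube). [Q(ω):Q] = 2 (min poly x^2 + x + 1). Since Q(∛450) ⊂ R and ω ∉ R, we have ω ∉ Q(∛450), so x^2 + x + 1 remains irreducible over Q(∛450) and [Q(∛450, ω) : Q(∛450)] = 2. By the tower law, [Q(∛450, ω) : Q] = 3 · 2 = 6. (In fact Q(∛450, ω) is the splitting field of x^3 - 450 over Q.)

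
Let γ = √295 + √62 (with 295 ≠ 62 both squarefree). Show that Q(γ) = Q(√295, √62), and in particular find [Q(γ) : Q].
[Q(γ) : Q] = 4 (equivalently, Q(γ) = Q(√295, √62))

Obviously Q(γ) ⊆ Q(√295, √62), and [Q(√295, √62):Q] = 4 (since 295, 62 are distinct squarefree integers > 1 with 18290 not a perfect square). To show equality we compute the minimal polynomial of γ. From γ = √295 + √62: γ^2 = 295 + 2√(18290) + 62 = 357 + 2√(18290), so γ^2 - 357 = 2√(18290); squaring, (γ^2 - 357)^2 = 4·18290, i.e. γ^4 - 714γ^2 + 127449 - 73160 = 0, i.e. γ^4 - 714γ^2 + 54289 = 0. So γ is a root of x^4 - 714x^2 + 54289. This polynomial is irreducible over Q: it has no rational root (each ±√295 ± √62 is irrational), and any factorization into two quadratics over Q would force √(18290) ∈ Q (pairing opposite roots) or √295, √62 ∈ Q (other pairings), all impossible. Hence [Q(γ):Q] = 4 = [Q(√295, √62):Q], so Q(γ) = Q(√295, √62).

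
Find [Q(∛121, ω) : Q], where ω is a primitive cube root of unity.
[Q(∛121, ω) : Q] = 6

[Q(∛121):Q] = 3 (min poly x^3 - 121, irreducible since 121 is not a perfect cube). [Q(ω):Q] = 2 (min poly x^2 + x + 1). Since Q(∛121) ⊂ R and ω ∉ R, we have ω ∉ Q(∛121), so x^2 + x + 1 remains irreducible over Q(∛121) and [Q(∛121, ω) : Q(∛121)] = 2. By the tower law, [Q(∛121, ω) : Q] = 3 · 2 = 6. (In fact Q(∛121, ω) is the splitting field of x^3 - 121 over Q.)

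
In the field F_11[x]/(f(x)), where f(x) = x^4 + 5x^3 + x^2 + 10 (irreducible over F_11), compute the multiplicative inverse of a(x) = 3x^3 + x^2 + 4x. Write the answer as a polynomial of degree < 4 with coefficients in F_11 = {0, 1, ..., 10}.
a(x)^(-1) ≡ 6x^3 + 5x^2 + 10x + 9 (mod f(x))

Since f is irreducible over F_11, F_11[x]/(f) is a field and a(x) ≠ 0 has an inverse. Apply the extended Euclidean algorithm to f(x) and a(x) in F_11[x]: f(x) = (4x + 4)·a(x) + (3x^2 + 6x + 10);  a(x) = (x + 2)·(3x^2 + 6x + 10) + (4x + 2);  (3x^2 + 6x + 10) = (9x + 8)·(4x + 2) + (5). The last nonzero remainder is the constant 5 = gcd(f, a) in F_11. Back-substituting through the division chain expresses 5 = s(x)·a(x) + t(x)·f(x) with s(x) ≡ 8x^3 + 3x^2 + 6x + 1 (mod f), so (8x^3 + 3x^2 + 6x + 1)·a(x) ≡ 5 (mod f). Multiplying by 5^(-1) ≡ 9 in F_11 gives a(x)^(-1) ≡ 9·(8x^3 + 3x^2 + 6x + 1) ≡ 6x^3 + 5x^2 + 10x + 9 (mod f). Check: (3x^3 + x^2 + 4x)·(6x^3 + 5x^2 + 10x + 9) = 7x^6 + 10x^5 + 4x^4 + 2x^3 + 5x^2 + 3x ≡ 1 (mod x^4 + 5x^3 + x^2 + 10).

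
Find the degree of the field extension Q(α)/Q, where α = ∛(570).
[Q(α):Q] = 3

The minimal polynomial of α is x^3 - 570, irreducible over Q since 570 is not a perfect cube (so x^3 - 570 has no rational root). Hence [Q(α):Q] = deg(m_α) = 3.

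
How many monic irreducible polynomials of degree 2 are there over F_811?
There are 328455 monic irreducible polynomials of degree 2 over F_811

Each element of F_{811^2} that lies in no proper subfield is a root of exactly one monic irreducible of degree 2 over F_811, and each such polynomial has 2 distinct roots in F_{811^2}. By Möbius inversion the count is N_811(2) = (1/2) Σ_{d|2} μ(2/d) · 811^d = (1/2)(μ(2)·811^1 + μ(1)·811^2) = 656910/2 = 328455.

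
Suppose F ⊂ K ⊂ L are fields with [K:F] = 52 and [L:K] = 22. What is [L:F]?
[L:F] = 1144

The tower law says that for any tower of field extensions F ⊂ K ⊂ L with finite degrees, [L:F] = [L:K] · [K:F]. Here this gives [L:F] = 22 · 52 = 1144.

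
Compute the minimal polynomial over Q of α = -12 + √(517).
m_α(x) = x^2 + 24x - 373

From α + 12 = √(517), squaring gives (α + 12)^2 = 517, i.e. α^2 + 24α + 144 = 517, so α^2 + 24α - 373 = 0. The discriminant of x^2 + 24x - 373 is (24)^2 - 4·(-373) = 576 + 1492 = 2068, and 4·(517) is not a perfect square in Q since 517 is squarefree and ≠ 1. Hence x^2 + 24x - 373 is irreducible over Q and is the minimal polynomial of α.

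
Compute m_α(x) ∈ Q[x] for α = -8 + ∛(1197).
m_α(x) = x^3 + 24x^2 + 192x - 685

Set β = α + 8 = ∛(1197), so β^3 = 1197. Then (α + 8)^3 - 1197 = 0, i.e. α is a root of g(x) = (x + 8)^3 - 1197 = x^3 + 24x^2 + 192x - 685. Since g(x) = h(x + 8) where h(x) = x^3 - 1197, and h is irreducible over Q (because 1197 is not a perfect cube, so h has no rational root, and a monic cubic with no rational root is irreducible), g is also irreducible (irreducibility is preserved under the substitution x → x + 8). Hence m_α(x) = x^3 + 24x^2 + 192x - 685.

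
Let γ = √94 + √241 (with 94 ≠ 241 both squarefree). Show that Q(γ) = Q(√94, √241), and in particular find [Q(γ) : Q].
[Q(γ) : Q] = 4 (equivalently, Q(γ) = Q(√94, √241))

Obviously Q(γ) ⊆ Q(√94, √241), and [Q(√94, √241):Q] = 4 (since 94, 241 are distinct squarefree integers > 1 with 22654 not a perfect square). To show equality we compute the minimal polynomial of γ. From γ = √94 + √241: γ^2 = 94 + 2√(22654) + 241 = 335 + 2√(22654), so γ^2 - 335 = 2√(22654); squaring, (γ^2 - 335)^2 = 4·22654, i.e. γ^4 - 670γ^2 + 112225 - 90616 = 0, i.e. γ^4 - 670γ^2 + 21609 = 0. So γ is a root of x^4 - 670x^2 + 21609. This polynomial is irreducible over Q: it has no rational root (each ±√94 ± √241 is irrational), and any factorization into two quadratics over Q would force √(22654) ∈ Q (pairing opposite roots) or √94, √241 ∈ Q (other pairings), all impossible. Hence [Q(γ):Q] = 4 = [Q(√94, √241):Q], so Q(γ) = Q(√94, √241).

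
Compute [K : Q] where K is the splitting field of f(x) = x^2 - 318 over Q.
[K : Q] = 2

f(x) = x^2 - 318 factors as (x - √318)(x + √318). The splitting field is K = Q(√318). Since 318 is squarefree and > 1, it is not a perfect square, so x^2 - 318 is irreducible over Q and [Q(√318) : Q] = 2. Hence [K : Q] = 2.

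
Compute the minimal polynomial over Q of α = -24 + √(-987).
m_α(x) = x^2 + 48x + 1563

From α + 24 = √(-987), squaring gives (α + 24)^2 = -987, i.e. α^2 + 48α + 576 = -987, so α^2 + 48α + 1563 = 0. The discriminant of x^2 + 48x + 1563 is (48)^2 - 4·(1563) = 2304 - 6252 = -3948, and 4·(-987) is not a perfect square in Q since -987 is squarefree and ≠ 1. Hence x^2 + 48x + 1563 is irreducible over Q and is the minimal polynomial of α.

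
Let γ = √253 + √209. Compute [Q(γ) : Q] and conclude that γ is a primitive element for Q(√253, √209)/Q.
[Q(γ) : Q] = 4 (equivalently, Q(γ) = Q(√253, √209))

Obviously Q(γ) ⊆ Q(√253, √209), and [Q(√253, √209):Q] = 4 (since 253, 209 are distinct squarefree integers > 1 with 52877 not a perfect square). To show equality we compute the minimal polynomial of γ. From γ = √253 + √209: γ^2 = 253 + 2√(52877) + 209 = 462 + 2√(52877), so γ^2 - 462 = 2√(52877); squaring, (γ^2 - 462)^2 = 4·52877, i.e. γ^4 - 924γ^2 + 213444 - 211508 = 0, i.e. γ^4 - 924γ^2 + 1936 = 0. So γ is a root of x^4 - 924x^2 + 1936. This polynomial is irreducible over Q: it has no rational root (each ±√253 ± √209 is irrational), and any factorization into two quadratics over Q would force √(52877) ∈ Q (pairing opposite roots) or √253, √209 ∈ Q (other pairings), all impossible. Hence [Q(γ):Q] = 4 = [Q(√253, √209):Q], so Q(γ) = Q(√253, √209).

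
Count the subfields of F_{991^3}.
F_{991^3} has 2 subfields

The subfields of F_{p^n} are exactly the fields F_{p^d} for d | n (each is the fixed field of the unique index-d subgroup of Gal(F_{p^n}/F_p) ≅ Z/nZ). The divisors of n = 3 are {1, 3}, giving 2 subfields: F_{991^1}, F_{991^3}.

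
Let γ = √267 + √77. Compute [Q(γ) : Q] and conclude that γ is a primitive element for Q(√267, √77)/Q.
[Q(γ) : Q] = 4 (equivalently, Q(γ) = Q(√267, √77))

Obviously Q(γ) ⊆ Q(√267, √77), and [Q(√267, √77):Q] = 4 (since 267, 77 are distinct squarefree integers > 1 with 20559 not a perfect square). To show equality we compute the minimal polynomial of γ. From γ = √267 + √77: γ^2 = 267 + 2√(20559) + 77 = 344 + 2√(20559), so γ^2 - 344 = 2√(20559); squaring, (γ^2 - 344)^2 = 4·20559, i.e. γ^4 - 688γ^2 + 118336 - 82236 = 0, i.e. γ^4 - 688γ^2 + 36100 = 0. So γ is a root of x^4 - 688x^2 + 36100. This polynomial is irreducible over Q: it has no rational root (each ±√267 ± √77 is irrational), and any factorization into two quadratics over Q would force √(20559) ∈ Q (pairing opposite roots) or √267, √77 ∈ Q (other pairings), all impossible. Hence [Q(γ):Q] = 4 = [Q(√267, √77):Q], so Q(γ) = Q(√267, √77).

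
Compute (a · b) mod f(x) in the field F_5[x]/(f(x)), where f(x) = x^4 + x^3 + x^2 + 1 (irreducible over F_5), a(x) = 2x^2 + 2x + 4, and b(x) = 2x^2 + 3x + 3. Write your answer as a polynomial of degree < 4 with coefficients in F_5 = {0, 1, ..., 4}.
a · b ≡ x^3 + x^2 + 3x + 3 (mod f(x))

Multiply in F_5[x]: a(x)·b(x) = (2x^2 + 2x + 4)·(2x^2 + 3x + 3) = 4x^4 + 3x + 2. This has degree ≥ 4, so divide by f(x) over F_5: 4x^4 + 3x + 2 = (4)·(x^4 + x^3 + x^2 + 1) + (x^3 + x^2 + 3x + 3). Hence a·b ≡ x^3 + x^2 + 3x + 3 (mod f). (F_5[x]/(f) is a field with 5^4 = 625 elements since f is irreducible of degree 4.)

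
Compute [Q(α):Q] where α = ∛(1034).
[Q(α):Q] = 3

The minimal polynomial of α is x^3 - 1034, irreducible over Q since 1034 is not a perfect cube (so x^3 - 1034 has no rational root). Hence [Q(α):Q] = deg(m_α) = 3.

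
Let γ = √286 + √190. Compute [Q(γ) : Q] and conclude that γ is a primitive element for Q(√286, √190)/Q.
[Q(γ) : Q] = 4 (equivalently, Q(γ) = Q(√286, √190))

Obviously Q(γ) ⊆ Q(√286, √190), and [Q(√286, √190):Q] = 4 (since 286, 190 are distinct squarefree integers > 1 with 54340 not a perfect square). To show equality we compute the minimal polynomial of γ. From γ = √286 + √190: γ^2 = 286 + 2√(54340) + 190 = 476 + 2√(54340), so γ^2 - 476 = 2√(54340); squaring, (γ^2 - 476)^2 = 4·54340, i.e. γ^4 - 952γ^2 + 226576 - 217360 = 0, i.e. γ^4 - 952γ^2 + 9216 = 0. So γ is a root of x^4 - 952x^2 + 9216. This polynomial is irreducible over Q: it has no rational root (each ±√286 ± √190 is irrational), and any factorization into two quadratics over Q would force √(54340) ∈ Q (pairing opposite roots) or √286, √190 ∈ Q (other pairings), all impossible. Hence [Q(γ):Q] = 4 = [Q(√286, √190):Q], so Q(γ) = Q(√286, √190).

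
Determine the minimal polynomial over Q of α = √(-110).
m_α(x) = x^2 + 110

α satisfies α^2 + 110 = 0, so x^2 + 110 annihilates α. Since d = -110 is squarefree and ≠ 1, it is not a perfect square in Q, so x^2 + 110 has no rational root and is therefore irreducible over Q (a degree-2 polynomial over a field is irreducible iff it has no root). Hence m_α(x) = x^2 + 110.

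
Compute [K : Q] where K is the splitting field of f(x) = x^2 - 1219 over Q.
[K : Q] = 2

f(x) = x^2 - 1219 factors as (x - √1219)(x + √1219). The splitting field is K = Q(√1219). Since 1219 is squarefree and > 1, it is not a perfect square, so x^2 - 1219 is irreducible over Q and [Q(√1219) : Q] = 2. Hence [K : Q] = 2.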